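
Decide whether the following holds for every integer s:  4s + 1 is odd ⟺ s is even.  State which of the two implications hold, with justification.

(⟹) This fails: take s = 5. Then 4s + 1 = 21, which is odd, yet s = 5 is odd, not even.

(⟸) Suppose s is even. Since 4 is even, 4s is even for every s, so 4s + 1 has the same parity as 1, which is odd. Hence 4s + 1 is odd.

Not equivalent: only (⇐) holds.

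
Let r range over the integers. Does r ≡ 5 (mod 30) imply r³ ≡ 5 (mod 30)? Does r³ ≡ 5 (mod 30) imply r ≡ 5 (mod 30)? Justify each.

Converse. Suppose r³ ≡ 5 (mod 30). The only residue r in {0, …, 29} with r³ ≡ 5 (mod 30) is r = 5, so r ≡ 5 (mod 30).

Forward direction. Suppose r ≡ 5 (mod 30). Write r = 30j + 5. Then (30j + 5)³ = 27000j³ + 13500j² + 2250j + 125 = 30(900j³ + 450j² + 75j + 4) + 5, so r³ ≡ 5 (mod 30).

Both directions hold; the statement is true.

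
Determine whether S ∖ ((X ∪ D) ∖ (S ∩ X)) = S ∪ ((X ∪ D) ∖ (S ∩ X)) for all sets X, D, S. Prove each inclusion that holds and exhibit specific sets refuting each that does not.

The sets are not equal: only the forward inclusion holds.

Forward inclusion. Let x ∈ S ∖ ((X ∪ D) ∖ (S ∩ X)). Then either x ∈ S and x ∉ X, D; or x ∈ X ∩ S and x ∉ D; or x ∈ X ∩ D ∩ S. In each case x ∈ S ∪ ((X ∪ D) ∖ (S ∩ X)), so S ∖ ((X ∪ D) ∖ (S ∩ X)) ⊆ S ∪ ((X ∪ D) ∖ (S ∩ X)).

Reverse inclusion. This inclusion fails. Take X = {1}, D = ∅, S = ∅; then 1 ∈ S ∪ ((X ∪ D) ∖ (S ∩ X)) but 1 ∉ S ∖ ((X ∪ D) ∖ (S ∩ X)).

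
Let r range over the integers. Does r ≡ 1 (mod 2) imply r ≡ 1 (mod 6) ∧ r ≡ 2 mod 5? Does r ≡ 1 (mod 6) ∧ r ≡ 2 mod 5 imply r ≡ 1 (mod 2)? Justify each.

(→) This fails: r = 1 gives 1 ≡ 1 (mod 2) but 1 ≡ 1 (mod 5), so the conjunction on the right does not hold.

(←) Conversely, if r ≡ 1 (mod 6) and r ≡ 2 (mod 5), then by the Chinese remainder theorem r ≡ 7 (mod 30). Since 7 ≡ 1 (mod 2) and 2 ∣ 30, we get r ≡ 1 (mod 2).

(⇒) fails; (⇐) holds.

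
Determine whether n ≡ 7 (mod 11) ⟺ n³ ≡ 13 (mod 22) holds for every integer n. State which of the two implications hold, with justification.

(⇒) This fails: take n = 18. Then 18 ≡ 7 (mod 11), but 18³ = 5832 ≡ 2 (mod 22), not 13.

(⇐) Conversely, the residues r modulo 22 with r³ ≡ 13 (mod 22) are exactly {7}, and each is ≡ 7 (mod 11).

Only the converse holds.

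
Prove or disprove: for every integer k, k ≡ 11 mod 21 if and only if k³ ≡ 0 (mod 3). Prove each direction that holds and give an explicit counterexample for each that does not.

(⇒) This fails: take k = 11. Then 11 ≡ 11 (mod 21), but 11³ = 1331 ≡ 2 (mod 3), not 0.

(⇐) This fails: take k = 0. Then 0³ = 0 ≡ 0 (mod 3), yet 0 ≡ 0 (mod 21), not 11.

(⇒) fails and (⇐) fails.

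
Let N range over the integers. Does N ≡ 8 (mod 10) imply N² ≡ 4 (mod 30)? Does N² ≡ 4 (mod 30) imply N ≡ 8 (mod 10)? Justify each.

(⇒) This fails: take N = 18. Then 18 ≡ 8 (mod 10), but 18² = 324 ≡ 24 (mod 30), not 4.

(⇐) This fails: take N = 2. Then 2² = 4 ≡ 4 (mod 30), yet 2 ≡ 2 (mod 10), not 8.

Neither direction holds.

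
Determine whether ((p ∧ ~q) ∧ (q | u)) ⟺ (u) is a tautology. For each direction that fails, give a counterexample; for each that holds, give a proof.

[⇒] Assume the antecedent. If u is true, u reduces to true regardless of the other variables. If u is false, the antecedent cannot hold. Either way u holds.

[⇐] This fails. Under u = T, q = F, p = F, the left side is false but the right side is true.

Only the forward implication holds.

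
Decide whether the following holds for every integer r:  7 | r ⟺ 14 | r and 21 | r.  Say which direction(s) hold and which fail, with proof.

(⇒) fails; (⇐) holds.

(⟸) Suppose 14 ∣ r and 21 ∣ r. Any common multiple of 14 and 21 is a multiple of their lcm; here lcm(14, 21) = 14·21/gcd(14, 21) = 294/7 = 42, so 42 ∣ r. Since 7 ∣ 42, it follows that 7 ∣ r.

(⟹) This fails: take r = 7. Certainly 7 ∣ 7, but 14 ∤ 7.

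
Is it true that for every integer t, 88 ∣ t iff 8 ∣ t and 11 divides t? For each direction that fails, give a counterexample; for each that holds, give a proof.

The biconditional holds.

(⟹) If 88 ∣ t, write t = 88q. Since 88 = 11·8, t = 8·(11q), so 8 ∣ t; and since 88 = 8·11, t = 11·(8q), so 11 ∣ t.

(⟸) Suppose 8 ∣ t and 11 ∣ t. Any common multiple of 8 and 11 is a multiple of their lcm; here gcd(8, 11) = 1, so lcm(8, 11) = 8·11 = 88, so 88 ∣ t.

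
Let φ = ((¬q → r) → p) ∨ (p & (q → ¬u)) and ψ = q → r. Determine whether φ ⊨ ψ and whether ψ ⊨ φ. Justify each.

Both directions fail.

Forward direction. This fails. Under u = F, r = F, p = T, q = T, the left side is true but the right side is false.

Converse. This fails. Under u = F, r = T, p = F, q = F, the left side is false but the right side is true.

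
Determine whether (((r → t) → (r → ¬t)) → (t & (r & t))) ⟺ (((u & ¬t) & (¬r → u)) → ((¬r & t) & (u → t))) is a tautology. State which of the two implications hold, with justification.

(⇒) Assume the antecedent. If u is true, the antecedent forces (u = T, t = T, r = T), and the consequent holds there. If u is false, the consequent reduces to true regardless of the other variables. Either way the consequent holds.

(⇐) This fails. Under u = F, t = F, r = F, the left side is false but the right side is true.

(⇒) holds; (⇐) fails.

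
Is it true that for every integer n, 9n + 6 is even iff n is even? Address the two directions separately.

Forward direction. Suppose 9n + 6 is even. Since 9 is odd, 9n and n have the same parity, so 9n + 6 ≡ n + 6 (mod 2). As 6 is even, 9n + 6 is even exactly when n is even. Thus n is even.

Converse. Suppose n is even; write n = 2j. Then 9n + 6 = 9·(2j) + 6 = 2·9j + 6, which is even.

Equivalent; both directions hold.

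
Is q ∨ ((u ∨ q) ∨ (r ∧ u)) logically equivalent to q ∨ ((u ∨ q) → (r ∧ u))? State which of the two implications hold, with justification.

(⇒) This fails. Under q = F, u = T, r = F, the left side is true but the right side is false.

(⇐) This fails. Under q = F, u = F, r = F, the left side is false but the right side is true.

Neither implication holds.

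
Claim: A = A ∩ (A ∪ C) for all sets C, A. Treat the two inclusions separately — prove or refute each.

Both inclusions hold.

Reverse inclusion. Let x ∈ A ∩ (A ∪ C). Then either x ∈ A and x ∉ C; or x ∈ C ∩ A. In each case x ∈ A, so A ∩ (A ∪ C) ⊆ A.

Forward inclusion. Let x ∈ A. Then either x ∈ A and x ∉ C; or x ∈ C ∩ A. In each case x ∈ A ∩ (A ∪ C), so A ⊆ A ∩ (A ∪ C).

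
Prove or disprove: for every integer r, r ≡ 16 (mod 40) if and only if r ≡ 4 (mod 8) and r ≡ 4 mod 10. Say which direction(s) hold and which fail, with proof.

Neither direction holds.

(⇒) This fails: r = 16 gives 16 ≡ 16 (mod 40) but 16 ≡ 0 (mod 8), so the conjunction on the right does not hold.

(⇐) This fails: r = 4 satisfies both congruences on the right (4 ≡ 4 mod 8 and 4 ≡ 4 mod 10) yet 4 ≡ 4 (mod 40), not 16.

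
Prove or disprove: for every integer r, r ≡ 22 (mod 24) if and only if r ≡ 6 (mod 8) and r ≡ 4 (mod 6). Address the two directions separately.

[⇒] Suppose r ≡ 22 (mod 24); write r = 24j + 22. Since 8 ∣ 24, reducing mod 8 gives r ≡ 22 ≡ 6 (mod 8); since 6 ∣ 24, reducing mod 6 gives r ≡ 22 ≡ 4 (mod 6).

[⇐] Conversely, if r ≡ 6 (mod 8) and r ≡ 4 (mod 6), then by the Chinese remainder theorem r ≡ 22 (mod 24). This is exactly r ≡ 22 (mod 24).

The biconditional holds.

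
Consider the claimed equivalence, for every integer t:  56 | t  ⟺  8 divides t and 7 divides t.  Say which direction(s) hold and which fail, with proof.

(→) If 56 ∣ t, write t = 56q. Since 56 = 7·8, t = 8·(7q), so 8 ∣ t; and since 56 = 8·7, t = 7·(8q), so 7 ∣ t.

(←) Suppose 8 ∣ t and 7 ∣ t. Any common multiple of 8 and 7 is a multiple of their lcm; here gcd(8, 7) = 1, so lcm(8, 7) = 8·7 = 56, so 56 ∣ t.

Both implications hold.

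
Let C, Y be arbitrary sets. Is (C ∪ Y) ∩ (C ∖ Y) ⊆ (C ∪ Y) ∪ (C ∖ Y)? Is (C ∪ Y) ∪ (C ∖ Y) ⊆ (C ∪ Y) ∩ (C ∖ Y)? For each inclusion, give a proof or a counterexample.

(⊇) This inclusion fails. Take C = ∅, Y = {1}; then 1 ∈ (C ∪ Y) ∪ (C ∖ Y) but 1 ∉ (C ∪ Y) ∩ (C ∖ Y).

(⊆) Let x ∈ (C ∪ Y) ∩ (C ∖ Y). Then x ∈ C and x ∉ Y, from which x ∈ (C ∪ Y) ∪ (C ∖ Y).

The sets are not equal: only the forward inclusion holds.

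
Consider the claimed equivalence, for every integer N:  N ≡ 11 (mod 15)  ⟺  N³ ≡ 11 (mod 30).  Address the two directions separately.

[⇒] This fails: take N = 26. Then 26 ≡ 11 (mod 15), but 26³ = 17576 ≡ 26 (mod 30), not 11.

[⇐] Conversely, the residues r modulo 30 with r³ ≡ 11 (mod 30) are exactly {11}, and each is ≡ 11 (mod 15).

Only the reverse direction holds.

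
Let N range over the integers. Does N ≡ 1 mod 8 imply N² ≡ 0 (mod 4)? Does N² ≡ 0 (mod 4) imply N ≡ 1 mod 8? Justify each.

(⟹) This fails: take N = 1. Then 1 ≡ 1 (mod 8), but 1² = 1 ≡ 1 (mod 4), not 0.

(⟸) This fails: take N = 0. Then 0² = 0 ≡ 0 (mod 4), yet 0 ≡ 0 (mod 8), not 1.

(⇒) fails and (⇐) fails.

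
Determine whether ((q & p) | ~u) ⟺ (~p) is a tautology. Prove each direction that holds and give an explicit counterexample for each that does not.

(⇒) fails and (⇐) fails.

[⇒] This fails. Under p = T, u = F, q = F, the left side is true but the right side is false.

[⇐] This fails. Under p = F, u = T, q = F, the left side is false but the right side is true.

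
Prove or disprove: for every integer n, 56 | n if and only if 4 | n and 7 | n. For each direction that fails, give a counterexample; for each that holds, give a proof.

Only the forward implication holds.

[⇒] If 56 ∣ n, write n = 56q. Since 56 = 14·4, n = 4·(14q), so 4 ∣ n; and since 56 = 8·7, n = 7·(8q), so 7 ∣ n.

[⇐] This fails: take n = 28. Both 4 ∣ 28 and 7 ∣ 28, yet 28 is not a multiple of 56 (since 28 = 0·56 + 28), so 56 ∤ 28.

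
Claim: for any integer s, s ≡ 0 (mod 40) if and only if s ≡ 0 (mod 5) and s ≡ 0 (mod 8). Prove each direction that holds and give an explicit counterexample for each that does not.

Forward direction. Suppose s ≡ 0 (mod 40); write s = 40j + 0. Since 5 ∣ 40, reducing mod 5 gives s ≡ 0 (mod 5); since 8 ∣ 40, reducing mod 8 gives s ≡ 0 (mod 8).

Converse. If s ≡ 0 (mod 5) and s ≡ 0 (mod 8), then by the Chinese remainder theorem s ≡ 0 (mod 40). This is exactly s ≡ 0 (mod 40).

Both directions hold.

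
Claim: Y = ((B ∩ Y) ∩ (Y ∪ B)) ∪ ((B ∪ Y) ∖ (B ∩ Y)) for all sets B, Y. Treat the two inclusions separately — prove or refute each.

(⊆) Let x ∈ Y. Then either x ∈ Y and x ∉ B; or x ∈ B ∩ Y. In each case x ∈ ((B ∩ Y) ∩ (Y ∪ B)) ∪ ((B ∪ Y) ∖ (B ∩ Y)), so Y ⊆ ((B ∩ Y) ∩ (Y ∪ B)) ∪ ((B ∪ Y) ∖ (B ∩ Y)).

(⊇) This inclusion fails. Take B = {1}, Y = ∅; then 1 ∈ ((B ∩ Y) ∩ (Y ∪ B)) ∪ ((B ∪ Y) ∖ (B ∩ Y)) but 1 ∉ Y.

Only the forward inclusion holds.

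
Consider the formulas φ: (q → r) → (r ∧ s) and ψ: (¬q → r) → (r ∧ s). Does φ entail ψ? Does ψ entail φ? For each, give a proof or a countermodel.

[⇒] This fails. Under q = T, s = F, r = F, the left side is true but the right side is false.

[⇐] This fails. Under q = F, s = F, r = F, the left side is false but the right side is true.

(⇒) fails and (⇐) fails.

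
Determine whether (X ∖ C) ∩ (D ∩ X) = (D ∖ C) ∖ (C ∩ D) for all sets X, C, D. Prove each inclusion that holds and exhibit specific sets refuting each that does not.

(⊆) holds; (⊇) fails.

Forward inclusion. Let x ∈ (X ∖ C) ∩ (D ∩ X). Then x ∈ X ∩ D and x ∉ C, from which x ∈ (D ∖ C) ∖ (C ∩ D).

Reverse inclusion. This inclusion fails. Take X = ∅, C = ∅, D = {1}; then 1 ∈ (D ∖ C) ∖ (C ∩ D) but 1 ∉ (X ∖ C) ∩ (D ∩ X).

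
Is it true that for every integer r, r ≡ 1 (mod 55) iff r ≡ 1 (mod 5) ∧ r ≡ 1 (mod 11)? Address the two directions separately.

(⟸) If r ≡ 1 (mod 5) and r ≡ 1 (mod 11), then by the Chinese remainder theorem r ≡ 1 (mod 55). This is exactly r ≡ 1 (mod 55).

(⟹) Suppose r ≡ 1 (mod 55); write r = 55j + 1. Since 5 ∣ 55, reducing mod 5 gives r ≡ 1 (mod 5); since 11 ∣ 55, reducing mod 11 gives r ≡ 1 (mod 11).

The biconditional holds.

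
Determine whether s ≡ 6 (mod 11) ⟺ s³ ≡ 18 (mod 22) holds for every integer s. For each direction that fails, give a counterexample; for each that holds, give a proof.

(→) This fails: take s = 17. Then 17 ≡ 6 (mod 11), but 17³ = 4913 ≡ 7 (mod 22), not 18.

(←) Conversely, the residues r modulo 22 with r³ ≡ 18 (mod 22) are exactly {6}, and each is ≡ 6 (mod 11).

Not equivalent: only (⇐) holds.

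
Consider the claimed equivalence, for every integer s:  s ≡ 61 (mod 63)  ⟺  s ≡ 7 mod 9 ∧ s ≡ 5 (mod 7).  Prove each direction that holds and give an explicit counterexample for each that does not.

Both directions hold.

[⇐] If s ≡ 7 (mod 9) and s ≡ 5 (mod 7), then by the Chinese remainder theorem s ≡ 61 (mod 63). This is exactly s ≡ 61 (mod 63).

[⇒] Suppose s ≡ 61 (mod 63); write s = 63j + 61. Since 9 ∣ 63, reducing mod 9 gives s ≡ 61 ≡ 7 (mod 9); since 7 ∣ 63, reducing mod 7 gives s ≡ 61 ≡ 5 (mod 7).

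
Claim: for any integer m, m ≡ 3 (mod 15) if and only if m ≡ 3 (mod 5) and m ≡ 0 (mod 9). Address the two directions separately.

(⇒) fails; (⇐) holds.

(⟹) This fails: m = 33 gives 33 ≡ 3 (mod 15) but 33 ≡ 6 (mod 9), so the conjunction on the right does not hold.

(⟸) Conversely, if m ≡ 3 (mod 5) and m ≡ 0 (mod 9), then by the Chinese remainder theorem m ≡ 18 (mod 45). Since 18 ≡ 3 (mod 15) and 15 ∣ 45, we get m ≡ 3 (mod 15).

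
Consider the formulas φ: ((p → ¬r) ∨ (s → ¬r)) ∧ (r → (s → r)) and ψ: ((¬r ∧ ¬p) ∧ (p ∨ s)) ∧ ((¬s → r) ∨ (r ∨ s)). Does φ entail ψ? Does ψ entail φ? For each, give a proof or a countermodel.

(→) This fails. Under p = F, r = F, s = F, the left side is true but the right side is false.

(←) Assume the antecedent. If p is true, the antecedent cannot hold. If p is false, the consequent reduces to true regardless of the other variables. Either way the consequent holds.

Only the converse holds.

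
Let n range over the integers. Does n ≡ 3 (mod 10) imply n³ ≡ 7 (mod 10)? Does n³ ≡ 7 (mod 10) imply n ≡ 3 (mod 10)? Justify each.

The biconditional holds.

Forward direction. Suppose n ≡ 3 (mod 10). Write n = 10j + 3. Then (10j + 3)³ = 1000j³ + 900j² + 270j + 27 = 10(100j³ + 90j² + 27j + 2) + 7, so n³ ≡ 7 (mod 10).

Converse. Suppose n³ ≡ 7 (mod 10). The only residue r in {0, …, 9} with r³ ≡ 7 (mod 10) is r = 3, so n ≡ 3 (mod 10).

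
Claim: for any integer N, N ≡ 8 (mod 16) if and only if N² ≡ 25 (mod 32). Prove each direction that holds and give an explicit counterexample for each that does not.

(⇒) fails and (⇐) fails.

Forward direction. This fails: take N = 8. Then 8 ≡ 8 (mod 16), but 8² = 64 ≡ 0 (mod 32), not 25.

Converse. This fails: take N = 5. Then 5² = 25 ≡ 25 (mod 32), yet 5 ≡ 5 (mod 16), not 8.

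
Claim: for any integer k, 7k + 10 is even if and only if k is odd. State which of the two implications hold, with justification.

(→) This fails: k = 6 gives 7k + 10 = 52, which is even, but 6 is even, not odd.

(←) This also fails: k = 1 is odd, but 7k + 10 = 17 is odd, not even.

Neither direction holds.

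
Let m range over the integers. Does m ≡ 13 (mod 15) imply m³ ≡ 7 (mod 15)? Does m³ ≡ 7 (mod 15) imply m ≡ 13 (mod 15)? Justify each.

(⟹) Suppose m ≡ 13 (mod 15). Write m = 15j + 13. Then (15j + 13)³ = 3375j³ + 8775j² + 7605j + 2197 = 15(225j³ + 585j² + 507j + 146) + 7, so m³ ≡ 7 (mod 15).

(⟸) Conversely, suppose m³ ≡ 7 (mod 15). The only residue r in {0, …, 14} with r³ ≡ 7 (mod 15) is r = 13, so m ≡ 13 (mod 15).

The biconditional holds.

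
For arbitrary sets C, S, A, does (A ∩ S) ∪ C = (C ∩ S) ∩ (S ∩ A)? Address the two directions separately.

(⟹) This inclusion fails. Take C = {1}, S = ∅, A = ∅; then 1 ∈ (A ∩ S) ∪ C but 1 ∉ (C ∩ S) ∩ (S ∩ A).

(⟸) Let x ∈ (C ∩ S) ∩ (S ∩ A). Then x ∈ C ∩ S ∩ A, from which x ∈ (A ∩ S) ∪ C.

(⊆) fails; (⊇) holds.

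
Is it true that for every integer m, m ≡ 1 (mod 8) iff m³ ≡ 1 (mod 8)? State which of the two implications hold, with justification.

(⇒) Suppose m ≡ 1 (mod 8). Write m = 8j + 1. Then (8j + 1)³ = 512j³ + 192j² + 24j + 1 = 8(64j³ + 24j² + 3j) + 1, so m³ ≡ 1 (mod 8).

(⇐) Conversely, suppose m³ ≡ 1 (mod 8). The only residue r in {0, …, 7} with r³ ≡ 1 (mod 8) is r = 1, so m ≡ 1 (mod 8).

Equivalent; both directions hold.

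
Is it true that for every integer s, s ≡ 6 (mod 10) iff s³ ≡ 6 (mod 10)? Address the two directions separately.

(⇒) Suppose s ≡ 6 (mod 10). Write s = 10j + 6. Then (10j + 6)³ = 1000j³ + 1800j² + 1080j + 216 = 10(100j³ + 180j² + 108j + 21) + 6, so s³ ≡ 6 (mod 10).

(⇐) For the converse, argue contrapositively. If s ≢ 6 (mod 10), then s is congruent to one of 0, 1, 2, 3, 4, 5, 7, 8, 9 modulo 10, and these give s³ ≡ 0, 1, 8, 7, 4, 5, 3, 2, 9 respectively — never 6.

Both directions hold.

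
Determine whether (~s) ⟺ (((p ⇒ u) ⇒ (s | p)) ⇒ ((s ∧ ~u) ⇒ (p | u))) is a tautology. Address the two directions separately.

The forward direction holds; the converse fails.

(→) Assume the antecedent. If u is true, the consequent reduces to true regardless of the other variables. If u is false, the antecedent forces (u = F, p = F, s = F) or (u = F, p = T, s = F), and the consequent holds there. Either way the consequent holds.

(←) This fails. Under u = T, p = F, s = T, the left side is false but the right side is true.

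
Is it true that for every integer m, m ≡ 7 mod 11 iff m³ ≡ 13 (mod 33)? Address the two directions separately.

[⇒] This fails: take m = 18. Then 18 ≡ 7 (mod 11), but 18³ = 5832 ≡ 24 (mod 33), not 13.

[⇐] Conversely, the residues r modulo 33 with r³ ≡ 13 (mod 33) are exactly {7}, and each is ≡ 7 (mod 11).

The forward direction fails; the converse holds.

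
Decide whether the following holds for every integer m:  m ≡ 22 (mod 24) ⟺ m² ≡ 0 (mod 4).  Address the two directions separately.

Only the forward direction holds.

(⟸) This fails: take m = 0. Then 0² = 0 ≡ 0 (mod 4), yet 0 ≡ 0 (mod 24), not 22.

(⟹) Suppose m ≡ 22 (mod 24). Then m² ≡ 22² = 484 (mod 24), and since 4 ∣ 24, also m² ≡ 0 (mod 4).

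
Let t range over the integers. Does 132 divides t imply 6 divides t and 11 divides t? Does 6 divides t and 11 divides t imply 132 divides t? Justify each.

(⟹) If 132 ∣ t, write t = 132q. Since 132 = 22·6, t = 6·(22q), so 6 ∣ t; and since 132 = 12·11, t = 11·(12q), so 11 ∣ t.

(⟸) This fails: take t = 66. Both 6 ∣ 66 and 11 ∣ 66, yet 66 is not a multiple of 132 (since 66 = 0·132 + 66), so 132 ∤ 66.

Only the forward direction holds.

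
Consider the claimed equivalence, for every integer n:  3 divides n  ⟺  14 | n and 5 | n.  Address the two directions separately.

(→) This fails: take n = 3. Certainly 3 ∣ 3, but 14 ∤ 3.

(←) This fails: take n = 70. Both 14 ∣ 70 and 5 ∣ 70, yet 70 is not a multiple of 3 (since 70 = 23·3 + 1), so 3 ∤ 70.

(⇒) fails and (⇐) fails.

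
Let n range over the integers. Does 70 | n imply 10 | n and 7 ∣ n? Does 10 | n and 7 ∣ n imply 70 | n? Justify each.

Equivalent; both directions hold.

(⇒) If 70 ∣ n, write n = 70q. Since 70 = 7·10, n = 10·(7q), so 10 ∣ n; and since 70 = 10·7, n = 7·(10q), so 7 ∣ n.

(⇐) Suppose 10 ∣ n and 7 ∣ n. Any common multiple of 10 and 7 is a multiple of their lcm; here gcd(10, 7) = 1, so lcm(10, 7) = 10·7 = 70, so 70 ∣ n.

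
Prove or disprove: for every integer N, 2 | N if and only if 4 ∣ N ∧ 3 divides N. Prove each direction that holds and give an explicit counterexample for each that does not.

The forward direction fails; the converse holds.

Converse. Suppose 4 ∣ N and 3 ∣ N. Any common multiple of 4 and 3 is a multiple of their lcm; here gcd(4, 3) = 1, so lcm(4, 3) = 4·3 = 12, so 12 ∣ N. Since 2 ∣ 12, it follows that 2 ∣ N.

Forward direction. This fails: take N = 2. Certainly 2 ∣ 2, but 4 ∤ 2.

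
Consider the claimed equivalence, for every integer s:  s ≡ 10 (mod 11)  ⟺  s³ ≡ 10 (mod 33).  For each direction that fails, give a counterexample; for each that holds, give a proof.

The forward direction fails; the converse holds.

[⇒] This fails: take s = 21. Then 21 ≡ 10 (mod 11), but 21³ = 9261 ≡ 21 (mod 33), not 10.

[⇐] Conversely, the residues r modulo 33 with r³ ≡ 10 (mod 33) are exactly {10}, and each is ≡ 10 (mod 11).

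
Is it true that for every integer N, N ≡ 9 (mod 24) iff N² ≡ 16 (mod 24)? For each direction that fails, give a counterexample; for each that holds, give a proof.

(⇒) fails and (⇐) fails.

(→) This fails: take N = 9. Then 9 ≡ 9 (mod 24), but 9² = 81 ≡ 9 (mod 24), not 16.

(←) This fails: take N = 4. Then 4² = 16 ≡ 16 (mod 24), yet 4 ≡ 4 (mod 24), not 9.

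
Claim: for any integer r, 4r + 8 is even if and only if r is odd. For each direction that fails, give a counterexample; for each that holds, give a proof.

The forward direction fails; the converse holds.

(⟸) Suppose r is odd. Since 4 is even, 4r is even for every r, so 4r + 8 has the same parity as 8, which is even. Hence 4r + 8 is even.

(⟹) This fails: take r = 4. Then 4r + 8 = 24, which is even, yet r = 4 is even, not odd.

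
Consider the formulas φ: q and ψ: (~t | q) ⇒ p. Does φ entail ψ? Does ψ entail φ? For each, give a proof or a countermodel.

(→) This fails. Under t = F, p = F, q = T, the left side is true but the right side is false.

(←) This fails. Under t = T, p = F, q = F, the left side is false but the right side is true.

Neither direction holds.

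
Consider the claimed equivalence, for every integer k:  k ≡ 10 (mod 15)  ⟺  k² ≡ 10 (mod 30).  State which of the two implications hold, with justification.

(⟹) This fails: take k = 25. Then 25 ≡ 10 (mod 15), but 25² = 625 ≡ 25 (mod 30), not 10.

(⟸) This fails: take k = 20. Then 20² = 400 ≡ 10 (mod 30), yet 20 ≡ 5 (mod 15), not 10.

Both directions fail.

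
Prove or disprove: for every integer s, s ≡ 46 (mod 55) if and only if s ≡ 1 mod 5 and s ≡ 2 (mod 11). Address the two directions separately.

Equivalent; both directions hold.

[⇒] Suppose s ≡ 46 (mod 55); write s = 55j + 46. Since 5 ∣ 55, reducing mod 5 gives s ≡ 46 ≡ 1 (mod 5); since 11 ∣ 55, reducing mod 11 gives s ≡ 46 ≡ 2 (mod 11).

[⇐] Conversely, if s ≡ 1 (mod 5) and s ≡ 2 (mod 11), then by the Chinese remainder theorem s ≡ 46 (mod 55). This is exactly s ≡ 46 (mod 55).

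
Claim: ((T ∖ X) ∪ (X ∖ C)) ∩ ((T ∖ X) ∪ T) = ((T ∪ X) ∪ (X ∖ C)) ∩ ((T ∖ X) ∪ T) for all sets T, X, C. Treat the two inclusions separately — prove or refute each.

The sets are not equal: only the forward inclusion holds.

(⊆) Let x ∈ ((T ∖ X) ∪ (X ∖ C)) ∩ ((T ∖ X) ∪ T). Then either x ∈ T and x ∉ X, C; or x ∈ T ∩ X and x ∉ C; or x ∈ T ∩ C and x ∉ X. In each case x ∈ ((T ∪ X) ∪ (X ∖ C)) ∩ ((T ∖ X) ∪ T), so ((T ∖ X) ∪ (X ∖ C)) ∩ ((T ∖ X) ∪ T) ⊆ ((T ∪ X) ∪ (X ∖ C)) ∩ ((T ∖ X) ∪ T).

(⊇) This inclusion fails. Take T = {1}, X = {1}, C = {1}; then 1 ∈ ((T ∪ X) ∪ (X ∖ C)) ∩ ((T ∖ X) ∪ T) but 1 ∉ ((T ∖ X) ∪ (X ∖ C)) ∩ ((T ∖ X) ∪ T).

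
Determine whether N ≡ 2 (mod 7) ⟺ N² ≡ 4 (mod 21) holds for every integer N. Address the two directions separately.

Both directions fail.

Forward direction. This fails: take N = 9. Then 9 ≡ 2 (mod 7), but 9² = 81 ≡ 18 (mod 21), not 4.

Converse. This fails: take N = 5. Then 5² = 25 ≡ 4 (mod 21), yet 5 ≡ 5 (mod 7), not 2.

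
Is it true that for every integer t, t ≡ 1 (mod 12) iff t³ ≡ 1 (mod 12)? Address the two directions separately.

(⇒) Suppose t ≡ 1 (mod 12). Write t = 12j + 1. Then (12j + 1)³ = 1728j³ + 432j² + 36j + 1 = 12(144j³ + 36j² + 3j) + 1, so t³ ≡ 1 (mod 12).

(⇐) For the converse, argue contrapositively. If t ≢ 1 (mod 12), then t is congruent to one of 0, 2, 3, 4, 5, 6, 7, 8, 9, 10, 11 modulo 12, and these give t³ ≡ 0, 8, 3, 4, 5, 0, 7, 8, 9, 4, 11 respectively — never 1.

Both implications hold.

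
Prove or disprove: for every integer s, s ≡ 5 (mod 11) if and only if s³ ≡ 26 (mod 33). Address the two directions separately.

(⇒) fails; (⇐) holds.

[⇒] This fails: take s = 16. Then 16 ≡ 5 (mod 11), but 16³ = 4096 ≡ 4 (mod 33), not 26.

[⇐] Conversely, the residues r modulo 33 with r³ ≡ 26 (mod 33) are exactly {5}, and each is ≡ 5 (mod 11).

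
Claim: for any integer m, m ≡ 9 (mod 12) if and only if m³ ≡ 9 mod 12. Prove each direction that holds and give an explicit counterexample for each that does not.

(⇐) Suppose m³ ≡ 9 (mod 12). The only residue r in {0, …, 11} with r³ ≡ 9 (mod 12) is r = 9, so m ≡ 9 (mod 12).

(⇒) Suppose m ≡ 9 (mod 12). Write m = 12j + 9. Then (12j + 9)³ = 1728j³ + 3888j² + 2916j + 729 = 12(144j³ + 324j² + 243j + 60) + 9, so m³ ≡ 9 (mod 12).

Both directions hold.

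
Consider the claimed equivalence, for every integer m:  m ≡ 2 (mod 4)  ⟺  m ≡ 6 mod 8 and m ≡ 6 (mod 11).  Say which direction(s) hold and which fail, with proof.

Not equivalent: only (⇐) holds.

(⇒) This fails: m = 2 gives 2 ≡ 2 (mod 4) but 2 ≡ 2 (mod 8), so the conjunction on the right does not hold.

(⇐) Conversely, if m ≡ 6 (mod 8) and m ≡ 6 (mod 11), then by the Chinese remainder theorem m ≡ 6 (mod 88). Since 6 ≡ 2 (mod 4) and 4 ∣ 88, we get m ≡ 2 (mod 4).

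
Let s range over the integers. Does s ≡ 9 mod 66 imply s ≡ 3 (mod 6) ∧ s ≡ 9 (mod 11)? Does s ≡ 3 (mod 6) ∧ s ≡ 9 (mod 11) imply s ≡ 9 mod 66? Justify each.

Equivalent; both directions hold.

(→) Suppose s ≡ 9 (mod 66); write s = 66j + 9. Since 6 ∣ 66, reducing mod 6 gives s ≡ 9 ≡ 3 (mod 6); since 11 ∣ 66, reducing mod 11 gives s ≡ 9 (mod 11).

(←) Conversely, if s ≡ 3 (mod 6) and s ≡ 9 (mod 11), then by the Chinese remainder theorem s ≡ 9 (mod 66). This is exactly s ≡ 9 (mod 66).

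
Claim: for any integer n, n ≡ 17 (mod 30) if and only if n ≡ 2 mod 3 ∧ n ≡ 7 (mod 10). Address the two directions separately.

The biconditional holds.

(⇒) Suppose n ≡ 17 (mod 30); write n = 30j + 17. Since 3 ∣ 30, reducing mod 3 gives n ≡ 17 ≡ 2 (mod 3); since 10 ∣ 30, reducing mod 10 gives n ≡ 17 ≡ 7 (mod 10).

(⇐) Conversely, if n ≡ 2 (mod 3) and n ≡ 7 (mod 10), then by the Chinese remainder theorem n ≡ 17 (mod 30). This is exactly n ≡ 17 (mod 30).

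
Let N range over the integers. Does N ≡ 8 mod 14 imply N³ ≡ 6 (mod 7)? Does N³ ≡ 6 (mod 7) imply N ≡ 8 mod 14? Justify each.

Neither implication holds.

Forward direction. This fails: take N = 8. Then 8 ≡ 8 (mod 14), but 8³ = 512 ≡ 1 (mod 7), not 6.

Converse. This fails: take N = 3. Then 3³ = 27 ≡ 6 (mod 7), yet 3 ≡ 3 (mod 14), not 8.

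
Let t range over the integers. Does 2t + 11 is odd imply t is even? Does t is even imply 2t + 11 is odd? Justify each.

Only the converse holds.

Converse. Suppose t is even. Since 2 is even, 2t is even for every t, so 2t + 11 has the same parity as 11, which is odd. Hence 2t + 11 is odd.

Forward direction. This fails: take t = 3. Then 2t + 11 = 17, which is odd, yet t = 3 is odd, not even.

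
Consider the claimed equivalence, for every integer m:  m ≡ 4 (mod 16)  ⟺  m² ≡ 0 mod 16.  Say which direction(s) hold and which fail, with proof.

Forward direction. Suppose m ≡ 4 (mod 16). Write m = 16j + 4. Then (16j + 4)² = 256j² + 128j + 16 = 16(16j² + 8j + 1) + 0, so m² ≡ 0 (mod 16).

Converse. This fails: take m = 0. Then 0² = 0 ≡ 0 (mod 16), yet 0 ≡ 0 (mod 16), not 4.

Not equivalent: only (⇒) holds.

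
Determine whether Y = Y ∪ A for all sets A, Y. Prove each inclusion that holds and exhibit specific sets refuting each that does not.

(⊆) holds; (⊇) fails.

(⟹) Let x ∈ Y. Then either x ∈ Y and x ∉ A; or x ∈ A ∩ Y. In each case x ∈ Y ∪ A, so Y ⊆ Y ∪ A.

(⟸) This inclusion fails. Take A = {1}, Y = ∅; then 1 ∈ Y ∪ A but 1 ∉ Y.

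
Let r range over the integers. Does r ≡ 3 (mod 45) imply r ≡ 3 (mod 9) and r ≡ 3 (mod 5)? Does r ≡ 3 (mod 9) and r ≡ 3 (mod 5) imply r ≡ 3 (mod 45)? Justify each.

[⇒] Suppose r ≡ 3 (mod 45); write r = 45j + 3. Since 9 ∣ 45, reducing mod 9 gives r ≡ 3 (mod 9); since 5 ∣ 45, reducing mod 5 gives r ≡ 3 (mod 5).

[⇐] Conversely, if r ≡ 3 (mod 9) and r ≡ 3 (mod 5), then by the Chinese remainder theorem r ≡ 3 (mod 45). This is exactly r ≡ 3 (mod 45).

The biconditional holds.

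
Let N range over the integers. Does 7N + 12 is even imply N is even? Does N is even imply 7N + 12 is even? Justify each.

(→) Suppose 7N + 12 is even. Since 7 is odd, 7N and N have the same parity, so 7N + 12 ≡ N + 12 (mod 2). As 12 is even, 7N + 12 is even exactly when N is even. Thus N is even.

(←) Conversely, suppose N is even; write N = 2j. Then 7N + 12 = 7·(2j) + 12 = 2·7j + 12, which is even.

Equivalent; both directions hold.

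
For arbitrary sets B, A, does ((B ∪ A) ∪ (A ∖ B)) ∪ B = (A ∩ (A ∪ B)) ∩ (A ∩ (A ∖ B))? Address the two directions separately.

Only the reverse inclusion holds.

Forward inclusion. This inclusion fails. Take B = {1}, A = ∅; then 1 ∈ ((B ∪ A) ∪ (A ∖ B)) ∪ B but 1 ∉ (A ∩ (A ∪ B)) ∩ (A ∩ (A ∖ B)).

Reverse inclusion. Let x ∈ (A ∩ (A ∪ B)) ∩ (A ∩ (A ∖ B)). Then x ∈ A and x ∉ B, from which x ∈ ((B ∪ A) ∪ (A ∖ B)) ∪ B.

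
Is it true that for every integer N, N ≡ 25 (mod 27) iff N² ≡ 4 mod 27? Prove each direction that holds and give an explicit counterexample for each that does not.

(⇒) holds; (⇐) fails.

Forward direction. Suppose N ≡ 25 (mod 27). Write N = 27j + 25. Then (27j + 25)² = 729j² + 1350j + 625 = 27(27j² + 50j + 23) + 4, so N² ≡ 4 (mod 27).

Converse. This fails: take N = 2. Then 2² = 4 ≡ 4 (mod 27), yet 2 ≡ 2 (mod 27), not 25.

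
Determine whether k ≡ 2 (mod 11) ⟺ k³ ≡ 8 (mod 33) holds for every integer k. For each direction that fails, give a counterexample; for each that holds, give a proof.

Only the reverse direction holds.

(⇒) This fails: take k = 13. Then 13 ≡ 2 (mod 11), but 13³ = 2197 ≡ 19 (mod 33), not 8.

(⇐) Conversely, the residues r modulo 33 with r³ ≡ 8 (mod 33) are exactly {2}, and each is ≡ 2 (mod 11).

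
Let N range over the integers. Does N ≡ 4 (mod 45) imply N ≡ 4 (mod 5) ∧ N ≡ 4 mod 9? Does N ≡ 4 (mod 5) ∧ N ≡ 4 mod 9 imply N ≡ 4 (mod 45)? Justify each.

Forward direction. Suppose N ≡ 4 (mod 45); write N = 45j + 4. Since 5 ∣ 45, reducing mod 5 gives N ≡ 4 (mod 5); since 9 ∣ 45, reducing mod 9 gives N ≡ 4 (mod 9).

Converse. If N ≡ 4 (mod 5) and N ≡ 4 (mod 9), then by the Chinese remainder theorem N ≡ 4 (mod 45). This is exactly N ≡ 4 (mod 45).

Both implications hold.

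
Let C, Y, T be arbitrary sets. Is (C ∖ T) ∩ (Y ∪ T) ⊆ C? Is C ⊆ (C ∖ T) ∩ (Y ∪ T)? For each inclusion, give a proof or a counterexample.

(⊇) This inclusion fails. Take C = {1}, Y = ∅, T = ∅; then 1 ∈ C but 1 ∉ (C ∖ T) ∩ (Y ∪ T).

(⊆) Let x ∈ (C ∖ T) ∩ (Y ∪ T). Then x ∈ C ∩ Y and x ∉ T, from which x ∈ C.

The sets are not equal: only the forward inclusion holds.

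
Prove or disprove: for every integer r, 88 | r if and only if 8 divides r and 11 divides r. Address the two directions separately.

(⟹) If 88 ∣ r, write r = 88q. Since 88 = 11·8, r = 8·(11q), so 8 ∣ r; and since 88 = 8·11, r = 11·(8q), so 11 ∣ r.

(⟸) Suppose 8 ∣ r and 11 ∣ r. Any common multiple of 8 and 11 is a multiple of their lcm; here gcd(8, 11) = 1, so lcm(8, 11) = 8·11 = 88, so 88 ∣ r.

Both directions hold; the statement is true.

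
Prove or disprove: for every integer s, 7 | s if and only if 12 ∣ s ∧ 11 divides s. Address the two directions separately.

Both directions fail.

(⟹) This fails: take s = 7. Certainly 7 ∣ 7, but 12 ∤ 7.

(⟸) This fails: take s = 132. Both 12 ∣ 132 and 11 ∣ 132, yet 132 is not a multiple of 7 (since 132 = 18·7 + 6), so 7 ∤ 132.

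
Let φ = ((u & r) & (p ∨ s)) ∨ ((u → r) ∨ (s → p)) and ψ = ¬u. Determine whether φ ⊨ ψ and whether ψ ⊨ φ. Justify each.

(⟸) Assume the antecedent. If u is true, the antecedent cannot hold. If u is false, the consequent reduces to true regardless of the other variables. Either way the consequent holds.

(⟹) This fails. Under u = T, s = F, p = F, r = F, the left side is true but the right side is false.

Only the reverse direction holds.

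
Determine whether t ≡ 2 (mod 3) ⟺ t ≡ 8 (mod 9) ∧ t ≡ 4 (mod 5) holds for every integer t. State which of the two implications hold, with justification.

(⇒) fails; (⇐) holds.

(⇒) This fails: t = 32 gives 32 ≡ 2 (mod 3) but 32 ≡ 5 (mod 9), so the conjunction on the right does not hold.

(⇐) Conversely, if t ≡ 8 (mod 9) and t ≡ 4 (mod 5), then by the Chinese remainder theorem t ≡ 44 (mod 45). Since 44 ≡ 2 (mod 3) and 3 ∣ 45, we get t ≡ 2 (mod 3).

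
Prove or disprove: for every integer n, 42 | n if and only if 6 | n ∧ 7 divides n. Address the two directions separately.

(⇐) Suppose 6 ∣ n and 7 ∣ n. Any common multiple of 6 and 7 is a multiple of their lcm; here gcd(6, 7) = 1, so lcm(6, 7) = 6·7 = 42, so 42 ∣ n.

(⇒) If 42 ∣ n, write n = 42q. Since 42 = 7·6, n = 6·(7q), so 6 ∣ n; and since 42 = 6·7, n = 7·(6q), so 7 ∣ n.

The biconditional holds.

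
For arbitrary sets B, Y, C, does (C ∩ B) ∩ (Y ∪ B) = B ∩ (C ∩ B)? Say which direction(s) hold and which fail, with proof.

Forward inclusion. Let x ∈ (C ∩ B) ∩ (Y ∪ B). Then either x ∈ B ∩ C and x ∉ Y; or x ∈ B ∩ Y ∩ C. In each case x ∈ B ∩ (C ∩ B), so (C ∩ B) ∩ (Y ∪ B) ⊆ B ∩ (C ∩ B).

Reverse inclusion. Let x ∈ B ∩ (C ∩ B). Then either x ∈ B ∩ C and x ∉ Y; or x ∈ B ∩ Y ∩ C. In each case x ∈ (C ∩ B) ∩ (Y ∪ B), so B ∩ (C ∩ B) ⊆ (C ∩ B) ∩ (Y ∪ B).

Both inclusions hold; the sets are equal.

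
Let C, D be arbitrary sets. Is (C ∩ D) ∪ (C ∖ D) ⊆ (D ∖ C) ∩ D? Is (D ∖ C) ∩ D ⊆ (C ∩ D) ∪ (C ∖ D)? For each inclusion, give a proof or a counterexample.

Neither inclusion holds.

(⊆) This inclusion fails. Take C = {1}, D = ∅; then 1 ∈ (C ∩ D) ∪ (C ∖ D) but 1 ∉ (D ∖ C) ∩ D.

(⊇) This inclusion fails. Take C = ∅, D = {1}; then 1 ∈ (D ∖ C) ∩ D but 1 ∉ (C ∩ D) ∪ (C ∖ D).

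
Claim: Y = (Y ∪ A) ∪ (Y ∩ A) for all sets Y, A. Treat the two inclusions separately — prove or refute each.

The sets are not equal: only the forward inclusion holds.

Reverse inclusion. This inclusion fails. Take Y = ∅, A = {1}; then 1 ∈ (Y ∪ A) ∪ (Y ∩ A) but 1 ∉ Y.

Forward inclusion. Let x ∈ Y. Then either x ∈ Y and x ∉ A; or x ∈ Y ∩ A. In each case x ∈ (Y ∪ A) ∪ (Y ∩ A), so Y ⊆ (Y ∪ A) ∪ (Y ∩ A).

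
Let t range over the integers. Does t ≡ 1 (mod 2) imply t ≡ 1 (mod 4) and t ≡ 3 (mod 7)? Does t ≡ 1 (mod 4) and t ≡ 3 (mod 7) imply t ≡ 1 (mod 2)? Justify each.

(⇐) If t ≡ 1 (mod 4) and t ≡ 3 (mod 7), then by the Chinese remainder theorem t ≡ 17 (mod 28). Since 17 ≡ 1 (mod 2) and 2 ∣ 28, we get t ≡ 1 (mod 2).

(⇒) This fails: t = 1 gives 1 ≡ 1 (mod 2) but 1 ≡ 1 (mod 7), so the conjunction on the right does not hold.

Only the reverse direction holds.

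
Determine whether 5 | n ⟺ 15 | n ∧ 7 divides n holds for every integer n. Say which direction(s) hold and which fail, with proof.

[⇒] This fails: take n = 5. Certainly 5 ∣ 5, but 15 ∤ 5.

[⇐] Suppose 15 ∣ n and 7 ∣ n. Any common multiple of 15 and 7 is a multiple of their lcm; here gcd(15, 7) = 1, so lcm(15, 7) = 15·7 = 105, so 105 ∣ n. Since 5 ∣ 105, it follows that 5 ∣ n.

(⇒) fails; (⇐) holds.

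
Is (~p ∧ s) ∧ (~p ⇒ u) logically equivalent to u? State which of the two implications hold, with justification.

[⇒] Assume the antecedent. If p is true, the antecedent cannot hold. If p is false, the antecedent forces (p = F, s = T, u = T), and u holds there. Either way u holds.

[⇐] This fails. Under p = F, s = F, u = T, the left side is false but the right side is true.

(⇒) holds; (⇐) fails.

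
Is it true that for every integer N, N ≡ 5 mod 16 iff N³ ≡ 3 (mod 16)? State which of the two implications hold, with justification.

(⇒) This fails: take N = 5. Then 5 ≡ 5 (mod 16), but 5³ = 125 ≡ 13 (mod 16), not 3.

(⇐) This fails: take N = 11. Then 11³ = 1331 ≡ 3 (mod 16), yet 11 ≡ 11 (mod 16), not 5.

Neither direction holds.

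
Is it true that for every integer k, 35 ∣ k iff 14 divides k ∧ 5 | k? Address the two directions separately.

The forward direction fails; the converse holds.

(⇒) This fails: take k = 35. Certainly 35 ∣ 35, but 14 ∤ 35.

(⇐) Suppose 14 ∣ k and 5 ∣ k. Any common multiple of 14 and 5 is a multiple of their lcm; here gcd(14, 5) = 1, so lcm(14, 5) = 14·5 = 70, so 70 ∣ k. Since 35 ∣ 70, it follows that 35 ∣ k.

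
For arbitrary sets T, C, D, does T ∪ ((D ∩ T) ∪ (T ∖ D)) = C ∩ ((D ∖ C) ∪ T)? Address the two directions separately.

(⊇) Let x ∈ C ∩ ((D ∖ C) ∪ T). Then either x ∈ T ∩ C and x ∉ D; or x ∈ T ∩ C ∩ D. In each case x ∈ T ∪ ((D ∩ T) ∪ (T ∖ D)), so C ∩ ((D ∖ C) ∪ T) ⊆ T ∪ ((D ∩ T) ∪ (T ∖ D)).

(⊆) This inclusion fails. Take T = {1}, C = ∅, D = ∅; then 1 ∈ T ∪ ((D ∩ T) ∪ (T ∖ D)) but 1 ∉ C ∩ ((D ∖ C) ∪ T).

Only the reverse inclusion holds.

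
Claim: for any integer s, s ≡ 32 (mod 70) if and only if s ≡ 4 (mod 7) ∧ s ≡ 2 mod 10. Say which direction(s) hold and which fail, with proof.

Both directions hold; the statement is true.

(→) Suppose s ≡ 32 (mod 70); write s = 70j + 32. Since 7 ∣ 70, reducing mod 7 gives s ≡ 32 ≡ 4 (mod 7); since 10 ∣ 70, reducing mod 10 gives s ≡ 32 ≡ 2 (mod 10).

(←) Conversely, if s ≡ 4 (mod 7) and s ≡ 2 (mod 10), then by the Chinese remainder theorem s ≡ 32 (mod 70). This is exactly s ≡ 32 (mod 70).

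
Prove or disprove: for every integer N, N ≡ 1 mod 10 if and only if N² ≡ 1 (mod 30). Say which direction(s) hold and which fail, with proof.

Neither direction holds.

(→) This fails: take N = 21. Then 21 ≡ 1 (mod 10), but 21² = 441 ≡ 21 (mod 30), not 1.

(←) This fails: take N = 19. Then 19² = 361 ≡ 1 (mod 30), yet 19 ≡ 9 (mod 10), not 1.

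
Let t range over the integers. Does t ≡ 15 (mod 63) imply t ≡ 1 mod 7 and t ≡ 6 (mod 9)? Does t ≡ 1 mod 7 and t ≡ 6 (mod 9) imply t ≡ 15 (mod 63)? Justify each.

Both directions hold; the statement is true.

[⇒] Suppose t ≡ 15 (mod 63); write t = 63j + 15. Since 7 ∣ 63, reducing mod 7 gives t ≡ 15 ≡ 1 (mod 7); since 9 ∣ 63, reducing mod 9 gives t ≡ 15 ≡ 6 (mod 9).

[⇐] Conversely, if t ≡ 1 (mod 7) and t ≡ 6 (mod 9), then by the Chinese remainder theorem t ≡ 15 (mod 63). This is exactly t ≡ 15 (mod 63).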